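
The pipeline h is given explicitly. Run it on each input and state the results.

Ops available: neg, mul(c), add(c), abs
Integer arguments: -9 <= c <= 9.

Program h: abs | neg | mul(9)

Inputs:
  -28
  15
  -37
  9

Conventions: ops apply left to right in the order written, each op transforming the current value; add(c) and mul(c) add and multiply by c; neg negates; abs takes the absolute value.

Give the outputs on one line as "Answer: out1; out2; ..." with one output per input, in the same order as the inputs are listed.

-252; -135; -333; -81

Execution, op by op:
  -28 -> 28 -> -28 -> -252
  15 -> 15 -> -15 -> -135
  -37 -> 37 -> -37 -> -333
  9 -> 9 -> -9 -> -81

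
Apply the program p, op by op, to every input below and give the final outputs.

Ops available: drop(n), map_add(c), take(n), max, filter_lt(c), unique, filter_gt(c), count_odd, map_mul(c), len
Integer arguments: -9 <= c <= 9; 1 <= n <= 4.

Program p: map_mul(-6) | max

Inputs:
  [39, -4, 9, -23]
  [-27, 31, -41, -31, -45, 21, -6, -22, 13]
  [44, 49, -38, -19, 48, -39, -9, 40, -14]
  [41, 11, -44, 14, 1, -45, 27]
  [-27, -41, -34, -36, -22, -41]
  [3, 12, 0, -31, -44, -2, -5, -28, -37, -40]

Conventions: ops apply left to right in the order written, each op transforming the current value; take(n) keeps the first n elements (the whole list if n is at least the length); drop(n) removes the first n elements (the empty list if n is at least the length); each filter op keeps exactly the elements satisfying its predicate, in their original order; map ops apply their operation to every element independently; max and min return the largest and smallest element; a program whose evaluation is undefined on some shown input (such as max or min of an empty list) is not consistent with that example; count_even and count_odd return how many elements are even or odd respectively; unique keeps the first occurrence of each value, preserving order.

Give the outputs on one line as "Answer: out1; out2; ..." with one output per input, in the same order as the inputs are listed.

138; 270; 234; 270; 246; 264

Execution, op by op:
  [39, -4, 9, -23] -> [-234, 24, -54, 138] -> 138
  [-27, 31, -41, -31, -45, 21, -6, -22, 13] -> [162, -186, 246, 186, 270, -126, 36, 132, -78] -> 270
  [44, 49, -38, -19, 48, -39, -9, 40, -14] -> [-264, -294, 228, 114, -288, 234, 54, -240, 84] -> 234
  [41, 11, -44, 14, 1, -45, 27] -> [-246, -66, 264, -84, -6, 270, -162] -> 270
  [-27, -41, -34, -36, -22, -41] -> [162, 246, 204, 216, 132, 246] -> 246
  [3, 12, 0, -31, -44, -2, -5, -28, -37, -40] -> [-18, -72, 0, 186, 264, 12, 30, 168, 222, 240] -> 264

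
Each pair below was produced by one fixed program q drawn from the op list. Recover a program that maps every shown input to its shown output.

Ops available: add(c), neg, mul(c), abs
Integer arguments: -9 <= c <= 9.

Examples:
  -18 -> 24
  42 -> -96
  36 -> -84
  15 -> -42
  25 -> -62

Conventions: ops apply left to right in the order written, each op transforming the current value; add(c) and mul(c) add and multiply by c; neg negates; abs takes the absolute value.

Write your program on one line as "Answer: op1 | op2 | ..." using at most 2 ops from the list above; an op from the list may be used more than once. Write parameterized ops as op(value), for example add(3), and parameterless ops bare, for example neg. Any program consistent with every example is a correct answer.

add(6) | mul(-2)

Check, running the answer program on each example:
  -18 -> -12 -> 24
  42 -> 48 -> -96
  36 -> 42 -> -84
  15 -> 21 -> -42
  25 -> 31 -> -62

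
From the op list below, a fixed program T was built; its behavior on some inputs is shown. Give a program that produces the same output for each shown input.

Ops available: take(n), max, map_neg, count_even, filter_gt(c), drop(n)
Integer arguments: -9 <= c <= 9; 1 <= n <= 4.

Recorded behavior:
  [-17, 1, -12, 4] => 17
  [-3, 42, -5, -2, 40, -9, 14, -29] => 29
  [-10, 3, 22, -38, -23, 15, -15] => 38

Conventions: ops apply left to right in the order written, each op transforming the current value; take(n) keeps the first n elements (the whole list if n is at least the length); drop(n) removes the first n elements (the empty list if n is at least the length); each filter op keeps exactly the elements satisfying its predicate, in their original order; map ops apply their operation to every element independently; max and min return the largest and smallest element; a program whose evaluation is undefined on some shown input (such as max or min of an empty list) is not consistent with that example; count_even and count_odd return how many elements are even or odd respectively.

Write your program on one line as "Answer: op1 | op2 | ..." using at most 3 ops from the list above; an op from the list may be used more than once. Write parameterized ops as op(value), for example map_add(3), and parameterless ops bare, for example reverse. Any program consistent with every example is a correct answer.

map_neg | filter_gt(-4) | max

Check, running the answer program on each example:
  [-17, 1, -12, 4] -> [17, -1, 12, -4] -> [17, -1, 12] -> 17
  [-3, 42, -5, -2, 40, -9, 14, -29] -> [3, -42, 5, 2, -40, 9, -14, 29] -> [3, 5, 2, 9, 29] -> 29
  [-10, 3, 22, -38, -23, 15, -15] -> [10, -3, -22, 38, 23, -15, 15] -> [10, -3, 38, 23, 15] -> 38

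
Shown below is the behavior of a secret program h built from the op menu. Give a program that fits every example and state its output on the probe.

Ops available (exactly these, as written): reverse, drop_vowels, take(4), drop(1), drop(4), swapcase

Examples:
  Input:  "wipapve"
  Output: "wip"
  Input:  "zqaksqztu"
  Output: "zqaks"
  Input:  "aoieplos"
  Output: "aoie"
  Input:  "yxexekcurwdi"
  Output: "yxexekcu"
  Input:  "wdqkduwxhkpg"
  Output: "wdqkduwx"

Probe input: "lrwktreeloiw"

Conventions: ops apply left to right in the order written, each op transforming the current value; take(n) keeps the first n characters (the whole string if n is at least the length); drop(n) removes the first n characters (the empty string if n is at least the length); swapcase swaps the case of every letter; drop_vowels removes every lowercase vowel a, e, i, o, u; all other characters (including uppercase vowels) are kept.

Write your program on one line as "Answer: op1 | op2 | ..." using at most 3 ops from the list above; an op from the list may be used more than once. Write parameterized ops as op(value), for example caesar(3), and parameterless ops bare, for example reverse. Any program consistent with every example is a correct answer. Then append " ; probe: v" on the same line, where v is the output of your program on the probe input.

reverse | drop(4) | reverse ; probe: "lrwktree"

Check, running the answer program on each example:
  "wipapve" -> "evpapiw" -> "piw" -> "wip"
  "zqaksqztu" -> "utzqskaqz" -> "skaqz" -> "zqaks"
  "aoieplos" -> "solpeioa" -> "eioa" -> "aoie"
  "yxexekcurwdi" -> "idwruckexexy" -> "uckexexy" -> "yxexekcu"
  "wdqkduwxhkpg" -> "gpkhxwudkqdw" -> "xwudkqdw" -> "wdqkduwx"
  probe: "lrwktreeloiw" -> "wioleertkwrl" -> "eertkwrl" -> "lrwktree"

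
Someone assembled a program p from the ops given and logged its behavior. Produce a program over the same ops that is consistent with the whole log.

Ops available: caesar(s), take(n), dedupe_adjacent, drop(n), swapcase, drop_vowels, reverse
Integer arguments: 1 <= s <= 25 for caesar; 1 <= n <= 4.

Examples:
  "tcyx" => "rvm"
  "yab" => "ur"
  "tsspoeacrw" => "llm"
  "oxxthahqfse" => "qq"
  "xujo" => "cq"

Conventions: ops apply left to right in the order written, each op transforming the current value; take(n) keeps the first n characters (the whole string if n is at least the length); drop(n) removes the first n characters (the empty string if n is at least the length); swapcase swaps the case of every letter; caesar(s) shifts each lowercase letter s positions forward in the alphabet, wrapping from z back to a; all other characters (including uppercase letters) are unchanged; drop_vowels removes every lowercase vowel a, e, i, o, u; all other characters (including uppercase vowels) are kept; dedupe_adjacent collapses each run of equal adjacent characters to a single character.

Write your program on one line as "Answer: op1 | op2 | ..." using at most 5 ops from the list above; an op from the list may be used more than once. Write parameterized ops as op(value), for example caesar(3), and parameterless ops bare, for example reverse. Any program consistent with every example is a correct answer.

take(3) | drop_vowels | reverse | caesar(19)

Check, running the answer program on each example:
  "tcyx" -> "tcy" -> "tcy" -> "yct" -> "rvm"
  "yab" -> "yab" -> "yb" -> "by" -> "ur"
  "tsspoeacrw" -> "tss" -> "tss" -> "sst" -> "llm"
  "oxxthahqfse" -> "oxx" -> "xx" -> "xx" -> "qq"
  "xujo" -> "xuj" -> "xj" -> "jx" -> "cq"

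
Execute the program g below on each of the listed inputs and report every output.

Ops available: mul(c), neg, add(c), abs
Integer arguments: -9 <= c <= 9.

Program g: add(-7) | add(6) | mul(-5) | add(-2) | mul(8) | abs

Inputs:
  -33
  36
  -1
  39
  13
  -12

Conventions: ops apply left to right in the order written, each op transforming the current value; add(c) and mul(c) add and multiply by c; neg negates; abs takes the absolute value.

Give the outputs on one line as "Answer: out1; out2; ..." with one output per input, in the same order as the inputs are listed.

Execution, op by op:
  -33 -> -40 -> -34 -> 170 -> 168 -> 1344 -> 1344
  36 -> 29 -> 35 -> -175 -> -177 -> -1416 -> 1416
  -1 -> -8 -> -2 -> 10 -> 8 -> 64 -> 64
  39 -> 32 -> 38 -> -190 -> -192 -> -1536 -> 1536
  13 -> 6 -> 12 -> -60 -> -62 -> -496 -> 496
  -12 -> -19 -> -13 -> 65 -> 63 -> 504 -> 504

1344; 1416; 64; 1536; 496; 504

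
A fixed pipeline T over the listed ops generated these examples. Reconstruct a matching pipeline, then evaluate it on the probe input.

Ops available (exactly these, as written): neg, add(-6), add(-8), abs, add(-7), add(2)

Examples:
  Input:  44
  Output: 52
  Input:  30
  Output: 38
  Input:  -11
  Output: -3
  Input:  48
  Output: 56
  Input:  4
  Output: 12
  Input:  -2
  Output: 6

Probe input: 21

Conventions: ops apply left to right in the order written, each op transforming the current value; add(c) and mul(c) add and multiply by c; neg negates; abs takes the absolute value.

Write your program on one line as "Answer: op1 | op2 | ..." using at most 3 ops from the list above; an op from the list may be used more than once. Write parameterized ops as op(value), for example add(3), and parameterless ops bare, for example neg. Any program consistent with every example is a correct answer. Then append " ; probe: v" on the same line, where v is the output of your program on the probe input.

neg | add(-8) | neg ; probe: 29

Check, running the answer program on each example:
  44 -> -44 -> -52 -> 52
  30 -> -30 -> -38 -> 38
  -11 -> 11 -> 3 -> -3
  48 -> -48 -> -56 -> 56
  4 -> -4 -> -12 -> 12
  -2 -> 2 -> -6 -> 6
  probe: 21 -> -21 -> -29 -> 29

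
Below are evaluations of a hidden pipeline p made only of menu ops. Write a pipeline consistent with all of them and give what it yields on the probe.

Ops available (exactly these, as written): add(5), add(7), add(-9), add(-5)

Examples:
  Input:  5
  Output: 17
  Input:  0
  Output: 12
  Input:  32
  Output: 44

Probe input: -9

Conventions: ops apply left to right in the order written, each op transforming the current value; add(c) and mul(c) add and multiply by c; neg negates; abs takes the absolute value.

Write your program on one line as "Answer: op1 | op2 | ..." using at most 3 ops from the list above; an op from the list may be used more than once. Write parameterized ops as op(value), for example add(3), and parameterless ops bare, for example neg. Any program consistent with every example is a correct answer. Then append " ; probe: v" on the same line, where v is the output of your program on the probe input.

add(5) | add(7) ; probe: 3

Check, running the answer program on each example:
  5 -> 10 -> 17
  0 -> 5 -> 12
  32 -> 37 -> 44
  probe: -9 -> -4 -> 3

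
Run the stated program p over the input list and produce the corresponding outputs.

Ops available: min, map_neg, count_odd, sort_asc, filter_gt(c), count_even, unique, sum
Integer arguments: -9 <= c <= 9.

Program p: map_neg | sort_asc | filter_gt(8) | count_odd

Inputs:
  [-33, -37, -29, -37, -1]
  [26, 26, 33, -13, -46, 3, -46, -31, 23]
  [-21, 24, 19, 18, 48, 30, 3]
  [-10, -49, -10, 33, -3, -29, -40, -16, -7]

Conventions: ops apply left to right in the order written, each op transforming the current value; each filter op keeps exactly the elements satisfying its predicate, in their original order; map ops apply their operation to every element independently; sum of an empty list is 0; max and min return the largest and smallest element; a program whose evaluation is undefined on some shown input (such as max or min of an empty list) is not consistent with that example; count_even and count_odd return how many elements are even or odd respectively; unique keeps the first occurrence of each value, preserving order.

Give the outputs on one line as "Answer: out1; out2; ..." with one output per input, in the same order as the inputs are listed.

Execution, op by op:
  [-33, -37, -29, -37, -1] -> [33, 37, 29, 37, 1] -> [1, 29, 33, 37, 37] -> [29, 33, 37, 37] -> 4
  [26, 26, 33, -13, -46, 3, -46, -31, 23] -> [-26, -26, -33, 13, 46, -3, 46, 31, -23] -> [-33, -26, -26, -23, -3, 13, 31, 46, 46] -> [13, 31, 46, 46] -> 2
  [-21, 24, 19, 18, 48, 30, 3] -> [21, -24, -19, -18, -48, -30, -3] -> [-48, -30, -24, -19, -18, -3, 21] -> [21] -> 1
  [-10, -49, -10, 33, -3, -29, -40, -16, -7] -> [10, 49, 10, -33, 3, 29, 40, 16, 7] -> [-33, 3, 7, 10, 10, 16, 29, 40, 49] -> [10, 10, 16, 29, 40, 49] -> 2

4; 2; 1; 2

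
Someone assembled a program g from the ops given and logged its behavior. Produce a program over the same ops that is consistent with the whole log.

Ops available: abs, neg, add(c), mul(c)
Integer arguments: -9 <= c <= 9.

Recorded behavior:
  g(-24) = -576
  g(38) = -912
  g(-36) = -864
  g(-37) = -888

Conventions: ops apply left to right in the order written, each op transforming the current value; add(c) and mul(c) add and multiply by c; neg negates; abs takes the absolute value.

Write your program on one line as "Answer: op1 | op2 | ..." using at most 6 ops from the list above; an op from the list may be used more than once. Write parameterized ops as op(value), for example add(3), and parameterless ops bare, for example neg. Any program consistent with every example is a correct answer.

neg | abs | mul(4) | mul(2) | mul(-3)

Check, running the answer program on each example:
  -24 -> 24 -> 24 -> 96 -> 192 -> -576
  38 -> -38 -> 38 -> 152 -> 304 -> -912
  -36 -> 36 -> 36 -> 144 -> 288 -> -864
  -37 -> 37 -> 37 -> 148 -> 296 -> -888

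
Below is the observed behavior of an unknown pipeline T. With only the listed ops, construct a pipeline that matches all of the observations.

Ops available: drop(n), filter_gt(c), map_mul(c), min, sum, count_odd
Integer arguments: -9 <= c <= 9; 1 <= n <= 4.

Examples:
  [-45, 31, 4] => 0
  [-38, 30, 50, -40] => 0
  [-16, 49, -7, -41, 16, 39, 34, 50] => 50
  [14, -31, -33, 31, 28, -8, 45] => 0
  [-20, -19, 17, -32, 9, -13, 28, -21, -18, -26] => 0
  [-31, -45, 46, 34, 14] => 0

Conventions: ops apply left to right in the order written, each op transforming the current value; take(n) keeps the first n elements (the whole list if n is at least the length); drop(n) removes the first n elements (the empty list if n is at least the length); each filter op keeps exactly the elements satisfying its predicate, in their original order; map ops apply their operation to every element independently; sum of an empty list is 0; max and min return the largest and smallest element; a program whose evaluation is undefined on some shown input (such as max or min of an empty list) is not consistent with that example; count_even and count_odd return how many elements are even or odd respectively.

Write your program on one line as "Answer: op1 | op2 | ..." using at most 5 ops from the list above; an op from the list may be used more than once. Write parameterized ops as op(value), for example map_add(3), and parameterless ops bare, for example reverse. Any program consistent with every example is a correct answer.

filter_gt(1) | drop(2) | drop(2) | sum

Check, running the answer program on each example:
  [-45, 31, 4] -> [31, 4] -> [] -> [] -> 0
  [-38, 30, 50, -40] -> [30, 50] -> [] -> [] -> 0
  [-16, 49, -7, -41, 16, 39, 34, 50] -> [49, 16, 39, 34, 50] -> [39, 34, 50] -> [50] -> 50
  [14, -31, -33, 31, 28, -8, 45] -> [14, 31, 28, 45] -> [28, 45] -> [] -> 0
  [-20, -19, 17, -32, 9, -13, 28, -21, -18, -26] -> [17, 9, 28] -> [28] -> [] -> 0
  [-31, -45, 46, 34, 14] -> [46, 34, 14] -> [14] -> [] -> 0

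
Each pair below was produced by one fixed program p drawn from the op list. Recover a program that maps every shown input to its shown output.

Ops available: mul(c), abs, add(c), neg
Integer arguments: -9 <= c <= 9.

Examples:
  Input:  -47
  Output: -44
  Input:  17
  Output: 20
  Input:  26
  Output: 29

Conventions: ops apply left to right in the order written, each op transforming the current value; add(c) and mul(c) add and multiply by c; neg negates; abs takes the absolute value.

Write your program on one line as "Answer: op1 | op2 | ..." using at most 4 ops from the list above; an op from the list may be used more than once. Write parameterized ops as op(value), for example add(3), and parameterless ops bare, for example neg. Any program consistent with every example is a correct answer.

neg | add(-3) | neg

Check, running the answer program on each example:
  -47 -> 47 -> 44 -> -44
  17 -> -17 -> -20 -> 20
  26 -> -26 -> -29 -> 29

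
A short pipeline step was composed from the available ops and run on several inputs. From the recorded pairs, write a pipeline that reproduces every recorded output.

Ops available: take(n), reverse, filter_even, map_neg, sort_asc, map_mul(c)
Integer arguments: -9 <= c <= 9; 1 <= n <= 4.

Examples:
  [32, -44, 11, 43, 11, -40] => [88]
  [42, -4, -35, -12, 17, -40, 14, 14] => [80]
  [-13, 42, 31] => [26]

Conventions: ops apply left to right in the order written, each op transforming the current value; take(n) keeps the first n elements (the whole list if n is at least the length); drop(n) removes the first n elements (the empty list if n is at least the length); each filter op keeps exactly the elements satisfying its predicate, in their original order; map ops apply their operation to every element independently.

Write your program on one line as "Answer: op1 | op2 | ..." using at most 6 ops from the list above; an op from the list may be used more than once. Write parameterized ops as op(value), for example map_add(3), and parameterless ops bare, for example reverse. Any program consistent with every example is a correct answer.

map_mul(2) | sort_asc | take(3) | map_neg | take(1)

Check, running the answer program on each example:
  [32, -44, 11, 43, 11, -40] -> [64, -88, 22, 86, 22, -80] -> [-88, -80, 22, 22, 64, 86] -> [-88, -80, 22] -> [88, 80, -22] -> [88]
  [42, -4, -35, -12, 17, -40, 14, 14] -> [84, -8, -70, -24, 34, -80, 28, 28] -> [-80, -70, -24, -8, 28, 28, 34, 84] -> [-80, -70, -24] -> [80, 70, 24] -> [80]
  [-13, 42, 31] -> [-26, 84, 62] -> [-26, 62, 84] -> [-26, 62, 84] -> [26, -62, -84] -> [26]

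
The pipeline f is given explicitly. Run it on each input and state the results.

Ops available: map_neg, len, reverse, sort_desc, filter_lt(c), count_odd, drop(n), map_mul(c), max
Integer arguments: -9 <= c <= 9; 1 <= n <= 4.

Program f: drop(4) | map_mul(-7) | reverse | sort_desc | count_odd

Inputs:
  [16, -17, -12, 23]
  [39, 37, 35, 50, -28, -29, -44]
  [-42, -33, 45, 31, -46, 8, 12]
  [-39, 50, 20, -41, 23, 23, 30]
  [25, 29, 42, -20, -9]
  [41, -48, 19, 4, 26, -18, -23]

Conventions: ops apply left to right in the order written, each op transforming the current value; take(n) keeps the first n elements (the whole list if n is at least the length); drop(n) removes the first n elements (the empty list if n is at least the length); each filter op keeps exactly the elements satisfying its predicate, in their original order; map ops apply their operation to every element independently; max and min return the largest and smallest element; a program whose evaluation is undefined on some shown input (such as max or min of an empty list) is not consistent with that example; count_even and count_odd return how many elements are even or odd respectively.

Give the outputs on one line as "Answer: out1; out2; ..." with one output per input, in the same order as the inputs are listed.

Execution, op by op:
  [16, -17, -12, 23] -> [] -> [] -> [] -> [] -> 0
  [39, 37, 35, 50, -28, -29, -44] -> [-28, -29, -44] -> [196, 203, 308] -> [308, 203, 196] -> [308, 203, 196] -> 1
  [-42, -33, 45, 31, -46, 8, 12] -> [-46, 8, 12] -> [322, -56, -84] -> [-84, -56, 322] -> [322, -56, -84] -> 0
  [-39, 50, 20, -41, 23, 23, 30] -> [23, 23, 30] -> [-161, -161, -210] -> [-210, -161, -161] -> [-161, -161, -210] -> 2
  [25, 29, 42, -20, -9] -> [-9] -> [63] -> [63] -> [63] -> 1
  [41, -48, 19, 4, 26, -18, -23] -> [26, -18, -23] -> [-182, 126, 161] -> [161, 126, -182] -> [161, 126, -182] -> 1

0; 1; 0; 2; 1; 1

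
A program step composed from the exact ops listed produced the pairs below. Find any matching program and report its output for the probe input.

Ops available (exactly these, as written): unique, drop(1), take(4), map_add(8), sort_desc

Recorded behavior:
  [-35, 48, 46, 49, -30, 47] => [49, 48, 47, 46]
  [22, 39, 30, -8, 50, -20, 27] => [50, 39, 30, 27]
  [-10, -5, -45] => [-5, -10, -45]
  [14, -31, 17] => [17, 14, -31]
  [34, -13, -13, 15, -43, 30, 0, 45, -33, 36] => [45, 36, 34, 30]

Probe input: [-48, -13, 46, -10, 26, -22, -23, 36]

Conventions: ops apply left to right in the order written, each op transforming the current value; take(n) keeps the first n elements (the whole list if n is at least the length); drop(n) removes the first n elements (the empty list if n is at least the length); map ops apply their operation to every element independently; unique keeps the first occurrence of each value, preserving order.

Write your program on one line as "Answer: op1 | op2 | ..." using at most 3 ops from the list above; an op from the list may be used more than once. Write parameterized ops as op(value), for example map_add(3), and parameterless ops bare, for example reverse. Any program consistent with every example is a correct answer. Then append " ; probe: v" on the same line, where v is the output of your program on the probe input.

unique | sort_desc | take(4) ; probe: [46, 36, 26, -10]

Check, running the answer program on each example:
  [-35, 48, 46, 49, -30, 47] -> [-35, 48, 46, 49, -30, 47] -> [49, 48, 47, 46, -30, -35] -> [49, 48, 47, 46]
  [22, 39, 30, -8, 50, -20, 27] -> [22, 39, 30, -8, 50, -20, 27] -> [50, 39, 30, 27, 22, -8, -20] -> [50, 39, 30, 27]
  [-10, -5, -45] -> [-10, -5, -45] -> [-5, -10, -45] -> [-5, -10, -45]
  [14, -31, 17] -> [14, -31, 17] -> [17, 14, -31] -> [17, 14, -31]
  [34, -13, -13, 15, -43, 30, 0, 45, -33, 36] -> [34, -13, 15, -43, 30, 0, 45, -33, 36] -> [45, 36, 34, 30, 15, 0, -13, -33, -43] -> [45, 36, 34, 30]
  probe: [-48, -13, 46, -10, 26, -22, -23, 36] -> [-48, -13, 46, -10, 26, -22, -23, 36] -> [46, 36, 26, -10, -13, -22, -23, -48] -> [46, 36, 26, -10]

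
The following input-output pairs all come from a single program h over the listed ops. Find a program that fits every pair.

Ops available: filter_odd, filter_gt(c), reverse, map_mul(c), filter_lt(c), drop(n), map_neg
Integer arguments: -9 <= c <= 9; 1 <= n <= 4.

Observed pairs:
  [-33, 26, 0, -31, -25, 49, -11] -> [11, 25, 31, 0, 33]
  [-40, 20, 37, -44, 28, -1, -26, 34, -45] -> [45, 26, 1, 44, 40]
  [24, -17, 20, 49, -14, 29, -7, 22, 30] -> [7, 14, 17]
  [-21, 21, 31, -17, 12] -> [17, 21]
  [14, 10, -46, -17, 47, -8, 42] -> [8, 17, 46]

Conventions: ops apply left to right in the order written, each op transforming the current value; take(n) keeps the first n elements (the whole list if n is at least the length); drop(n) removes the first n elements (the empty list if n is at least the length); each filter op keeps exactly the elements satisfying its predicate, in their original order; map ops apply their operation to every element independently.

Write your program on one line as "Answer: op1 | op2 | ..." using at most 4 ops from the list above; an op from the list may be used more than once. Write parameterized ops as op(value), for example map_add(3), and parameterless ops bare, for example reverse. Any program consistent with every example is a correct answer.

filter_lt(1) | map_neg | reverse

Check, running the answer program on each example:
  [-33, 26, 0, -31, -25, 49, -11] -> [-33, 0, -31, -25, -11] -> [33, 0, 31, 25, 11] -> [11, 25, 31, 0, 33]
  [-40, 20, 37, -44, 28, -1, -26, 34, -45] -> [-40, -44, -1, -26, -45] -> [40, 44, 1, 26, 45] -> [45, 26, 1, 44, 40]
  [24, -17, 20, 49, -14, 29, -7, 22, 30] -> [-17, -14, -7] -> [17, 14, 7] -> [7, 14, 17]
  [-21, 21, 31, -17, 12] -> [-21, -17] -> [21, 17] -> [17, 21]
  [14, 10, -46, -17, 47, -8, 42] -> [-46, -17, -8] -> [46, 17, 8] -> [8, 17, 46]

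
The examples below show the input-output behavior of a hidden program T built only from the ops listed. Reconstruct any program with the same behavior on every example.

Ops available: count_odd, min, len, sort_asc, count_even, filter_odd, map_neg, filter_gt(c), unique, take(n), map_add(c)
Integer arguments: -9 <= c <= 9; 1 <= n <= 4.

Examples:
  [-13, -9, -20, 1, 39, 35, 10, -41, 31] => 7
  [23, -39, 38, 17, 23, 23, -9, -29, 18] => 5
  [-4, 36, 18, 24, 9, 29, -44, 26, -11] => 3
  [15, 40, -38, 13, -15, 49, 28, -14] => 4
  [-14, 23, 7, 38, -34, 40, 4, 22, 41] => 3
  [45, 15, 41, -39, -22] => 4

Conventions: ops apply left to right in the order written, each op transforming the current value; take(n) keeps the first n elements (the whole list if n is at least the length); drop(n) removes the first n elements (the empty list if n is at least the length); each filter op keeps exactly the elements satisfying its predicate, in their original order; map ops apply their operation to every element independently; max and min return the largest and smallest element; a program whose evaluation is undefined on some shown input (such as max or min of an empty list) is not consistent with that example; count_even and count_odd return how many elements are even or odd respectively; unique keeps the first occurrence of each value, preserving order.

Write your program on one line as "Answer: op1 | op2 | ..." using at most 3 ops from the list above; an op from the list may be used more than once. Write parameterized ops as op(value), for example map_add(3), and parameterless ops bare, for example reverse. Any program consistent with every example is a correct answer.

unique | count_odd

Check, running the answer program on each example:
  [-13, -9, -20, 1, 39, 35, 10, -41, 31] -> [-13, -9, -20, 1, 39, 35, 10, -41, 31] -> 7
  [23, -39, 38, 17, 23, 23, -9, -29, 18] -> [23, -39, 38, 17, -9, -29, 18] -> 5
  [-4, 36, 18, 24, 9, 29, -44, 26, -11] -> [-4, 36, 18, 24, 9, 29, -44, 26, -11] -> 3
  [15, 40, -38, 13, -15, 49, 28, -14] -> [15, 40, -38, 13, -15, 49, 28, -14] -> 4
  [-14, 23, 7, 38, -34, 40, 4, 22, 41] -> [-14, 23, 7, 38, -34, 40, 4, 22, 41] -> 3
  [45, 15, 41, -39, -22] -> [45, 15, 41, -39, -22] -> 4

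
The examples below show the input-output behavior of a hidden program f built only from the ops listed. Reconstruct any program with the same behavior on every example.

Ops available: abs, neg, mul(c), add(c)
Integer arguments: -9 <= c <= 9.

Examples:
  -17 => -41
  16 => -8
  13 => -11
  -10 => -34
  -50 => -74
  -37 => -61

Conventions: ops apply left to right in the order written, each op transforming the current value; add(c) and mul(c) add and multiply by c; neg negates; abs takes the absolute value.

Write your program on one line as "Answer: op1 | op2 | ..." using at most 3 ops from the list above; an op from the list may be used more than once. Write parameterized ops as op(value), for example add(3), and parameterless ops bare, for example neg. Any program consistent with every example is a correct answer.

add(-6) | add(-9) | add(-9)

Check, running the answer program on each example:
  -17 -> -23 -> -32 -> -41
  16 -> 10 -> 1 -> -8
  13 -> 7 -> -2 -> -11
  -10 -> -16 -> -25 -> -34
  -50 -> -56 -> -65 -> -74
  -37 -> -43 -> -52 -> -61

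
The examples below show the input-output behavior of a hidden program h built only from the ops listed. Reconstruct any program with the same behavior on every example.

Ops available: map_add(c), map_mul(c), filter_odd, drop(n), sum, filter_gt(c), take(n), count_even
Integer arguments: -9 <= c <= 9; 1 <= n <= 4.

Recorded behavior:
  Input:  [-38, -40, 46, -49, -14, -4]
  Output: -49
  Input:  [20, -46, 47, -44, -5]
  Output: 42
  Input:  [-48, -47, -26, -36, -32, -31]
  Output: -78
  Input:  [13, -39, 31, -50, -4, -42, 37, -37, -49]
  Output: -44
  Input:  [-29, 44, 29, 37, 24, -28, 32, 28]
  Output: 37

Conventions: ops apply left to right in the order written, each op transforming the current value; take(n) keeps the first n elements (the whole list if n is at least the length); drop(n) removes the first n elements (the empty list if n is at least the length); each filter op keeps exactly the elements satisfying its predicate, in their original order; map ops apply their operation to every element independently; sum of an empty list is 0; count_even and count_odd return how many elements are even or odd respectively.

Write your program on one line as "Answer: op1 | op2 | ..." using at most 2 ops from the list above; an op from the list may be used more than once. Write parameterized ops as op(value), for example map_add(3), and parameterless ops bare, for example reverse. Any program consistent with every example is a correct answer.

filter_odd | sum

Check, running the answer program on each example:
  [-38, -40, 46, -49, -14, -4] -> [-49] -> -49
  [20, -46, 47, -44, -5] -> [47, -5] -> 42
  [-48, -47, -26, -36, -32, -31] -> [-47, -31] -> -78
  [13, -39, 31, -50, -4, -42, 37, -37, -49] -> [13, -39, 31, 37, -37, -49] -> -44
  [-29, 44, 29, 37, 24, -28, 32, 28] -> [-29, 29, 37] -> 37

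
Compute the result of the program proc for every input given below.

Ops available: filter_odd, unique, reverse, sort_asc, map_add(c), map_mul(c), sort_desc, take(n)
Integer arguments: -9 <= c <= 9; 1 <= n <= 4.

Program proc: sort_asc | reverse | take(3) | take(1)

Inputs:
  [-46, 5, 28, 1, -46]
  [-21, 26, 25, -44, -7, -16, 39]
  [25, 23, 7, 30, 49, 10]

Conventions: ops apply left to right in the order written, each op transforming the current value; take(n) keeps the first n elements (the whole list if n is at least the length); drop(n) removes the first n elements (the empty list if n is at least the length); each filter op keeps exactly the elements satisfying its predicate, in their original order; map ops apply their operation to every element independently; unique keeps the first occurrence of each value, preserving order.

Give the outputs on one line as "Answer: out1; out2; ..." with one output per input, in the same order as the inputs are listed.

Execution, op by op:
  [-46, 5, 28, 1, -46] -> [-46, -46, 1, 5, 28] -> [28, 5, 1, -46, -46] -> [28, 5, 1] -> [28]
  [-21, 26, 25, -44, -7, -16, 39] -> [-44, -21, -16, -7, 25, 26, 39] -> [39, 26, 25, -7, -16, -21, -44] -> [39, 26, 25] -> [39]
  [25, 23, 7, 30, 49, 10] -> [7, 10, 23, 25, 30, 49] -> [49, 30, 25, 23, 10, 7] -> [49, 30, 25] -> [49]

[28]; [39]; [49]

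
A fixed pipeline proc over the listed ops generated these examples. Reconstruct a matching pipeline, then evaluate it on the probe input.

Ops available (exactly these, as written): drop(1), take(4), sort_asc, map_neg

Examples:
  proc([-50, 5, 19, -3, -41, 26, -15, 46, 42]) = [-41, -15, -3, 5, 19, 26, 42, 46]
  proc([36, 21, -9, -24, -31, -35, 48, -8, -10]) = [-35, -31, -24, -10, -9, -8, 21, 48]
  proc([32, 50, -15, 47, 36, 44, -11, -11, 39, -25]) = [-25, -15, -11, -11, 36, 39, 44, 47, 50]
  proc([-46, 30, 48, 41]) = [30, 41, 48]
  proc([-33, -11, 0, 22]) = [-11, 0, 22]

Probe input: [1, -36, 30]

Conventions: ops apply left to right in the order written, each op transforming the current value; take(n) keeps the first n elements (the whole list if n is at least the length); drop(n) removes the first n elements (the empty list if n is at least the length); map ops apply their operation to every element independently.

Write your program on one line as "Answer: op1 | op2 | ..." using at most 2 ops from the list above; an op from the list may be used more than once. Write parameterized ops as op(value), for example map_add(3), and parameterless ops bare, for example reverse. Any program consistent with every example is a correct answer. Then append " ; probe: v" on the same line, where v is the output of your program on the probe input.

drop(1) | sort_asc ; probe: [-36, 30]

Check, running the answer program on each example:
  [-50, 5, 19, -3, -41, 26, -15, 46, 42] -> [5, 19, -3, -41, 26, -15, 46, 42] -> [-41, -15, -3, 5, 19, 26, 42, 46]
  [36, 21, -9, -24, -31, -35, 48, -8, -10] -> [21, -9, -24, -31, -35, 48, -8, -10] -> [-35, -31, -24, -10, -9, -8, 21, 48]
  [32, 50, -15, 47, 36, 44, -11, -11, 39, -25] -> [50, -15, 47, 36, 44, -11, -11, 39, -25] -> [-25, -15, -11, -11, 36, 39, 44, 47, 50]
  [-46, 30, 48, 41] -> [30, 48, 41] -> [30, 41, 48]
  [-33, -11, 0, 22] -> [-11, 0, 22] -> [-11, 0, 22]
  probe: [1, -36, 30] -> [-36, 30] -> [-36, 30]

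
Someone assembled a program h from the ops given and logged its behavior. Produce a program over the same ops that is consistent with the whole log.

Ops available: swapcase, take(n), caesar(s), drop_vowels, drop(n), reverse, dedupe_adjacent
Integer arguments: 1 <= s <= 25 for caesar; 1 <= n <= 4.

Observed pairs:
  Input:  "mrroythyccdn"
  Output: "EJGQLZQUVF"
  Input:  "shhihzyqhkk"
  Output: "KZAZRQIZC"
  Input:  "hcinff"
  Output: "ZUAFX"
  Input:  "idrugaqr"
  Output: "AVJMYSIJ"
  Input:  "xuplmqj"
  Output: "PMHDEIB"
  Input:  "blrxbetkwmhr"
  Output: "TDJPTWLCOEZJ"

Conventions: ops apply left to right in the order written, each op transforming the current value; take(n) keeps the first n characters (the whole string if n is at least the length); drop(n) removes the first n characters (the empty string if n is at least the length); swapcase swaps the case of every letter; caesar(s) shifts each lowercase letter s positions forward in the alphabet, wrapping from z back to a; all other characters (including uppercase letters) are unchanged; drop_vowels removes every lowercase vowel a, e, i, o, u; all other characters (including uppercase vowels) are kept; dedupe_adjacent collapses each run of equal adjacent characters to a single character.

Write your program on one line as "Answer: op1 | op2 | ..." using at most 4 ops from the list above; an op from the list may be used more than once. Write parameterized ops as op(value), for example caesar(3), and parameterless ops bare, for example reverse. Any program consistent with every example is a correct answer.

dedupe_adjacent | caesar(18) | swapcase

Check, running the answer program on each example:
  "mrroythyccdn" -> "mroythycdn" -> "ejgqlzquvf" -> "EJGQLZQUVF"
  "shhihzyqhkk" -> "shihzyqhk" -> "kzazrqizc" -> "KZAZRQIZC"
  "hcinff" -> "hcinf" -> "zuafx" -> "ZUAFX"
  "idrugaqr" -> "idrugaqr" -> "avjmysij" -> "AVJMYSIJ"
  "xuplmqj" -> "xuplmqj" -> "pmhdeib" -> "PMHDEIB"
  "blrxbetkwmhr" -> "blrxbetkwmhr" -> "tdjptwlcoezj" -> "TDJPTWLCOEZJ"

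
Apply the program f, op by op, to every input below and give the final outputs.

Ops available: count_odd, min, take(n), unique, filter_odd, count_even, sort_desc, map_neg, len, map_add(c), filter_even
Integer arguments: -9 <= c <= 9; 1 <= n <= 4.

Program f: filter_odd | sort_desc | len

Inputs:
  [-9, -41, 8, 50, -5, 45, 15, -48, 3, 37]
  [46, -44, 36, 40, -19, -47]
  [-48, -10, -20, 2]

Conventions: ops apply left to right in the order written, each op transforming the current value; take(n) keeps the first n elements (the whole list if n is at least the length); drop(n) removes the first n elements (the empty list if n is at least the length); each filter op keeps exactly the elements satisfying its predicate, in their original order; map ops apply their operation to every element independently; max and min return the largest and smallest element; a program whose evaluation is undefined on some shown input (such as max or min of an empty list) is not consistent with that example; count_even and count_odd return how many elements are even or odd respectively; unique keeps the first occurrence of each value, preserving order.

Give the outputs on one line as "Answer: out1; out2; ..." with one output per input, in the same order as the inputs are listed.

Execution, op by op:
  [-9, -41, 8, 50, -5, 45, 15, -48, 3, 37] -> [-9, -41, -5, 45, 15, 3, 37] -> [45, 37, 15, 3, -5, -9, -41] -> 7
  [46, -44, 36, 40, -19, -47] -> [-19, -47] -> [-19, -47] -> 2
  [-48, -10, -20, 2] -> [] -> [] -> 0

7; 2; 0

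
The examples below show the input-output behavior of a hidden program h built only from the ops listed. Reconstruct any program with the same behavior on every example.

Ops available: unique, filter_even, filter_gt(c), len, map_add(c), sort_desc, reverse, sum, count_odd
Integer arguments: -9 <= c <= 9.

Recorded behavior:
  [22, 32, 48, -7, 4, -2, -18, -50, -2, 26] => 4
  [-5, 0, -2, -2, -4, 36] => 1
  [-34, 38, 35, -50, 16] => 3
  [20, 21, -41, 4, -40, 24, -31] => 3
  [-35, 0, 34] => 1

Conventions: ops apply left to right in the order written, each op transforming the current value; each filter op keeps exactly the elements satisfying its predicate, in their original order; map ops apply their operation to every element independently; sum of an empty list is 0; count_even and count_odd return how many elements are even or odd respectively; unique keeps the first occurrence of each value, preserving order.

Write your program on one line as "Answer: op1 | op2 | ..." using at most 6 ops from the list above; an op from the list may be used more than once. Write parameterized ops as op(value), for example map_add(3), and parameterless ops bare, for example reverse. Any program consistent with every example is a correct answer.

filter_gt(-3) | reverse | sort_desc | filter_gt(4) | len

Check, running the answer program on each example:
  [22, 32, 48, -7, 4, -2, -18, -50, -2, 26] -> [22, 32, 48, 4, -2, -2, 26] -> [26, -2, -2, 4, 48, 32, 22] -> [48, 32, 26, 22, 4, -2, -2] -> [48, 32, 26, 22] -> 4
  [-5, 0, -2, -2, -4, 36] -> [0, -2, -2, 36] -> [36, -2, -2, 0] -> [36, 0, -2, -2] -> [36] -> 1
  [-34, 38, 35, -50, 16] -> [38, 35, 16] -> [16, 35, 38] -> [38, 35, 16] -> [38, 35, 16] -> 3
  [20, 21, -41, 4, -40, 24, -31] -> [20, 21, 4, 24] -> [24, 4, 21, 20] -> [24, 21, 20, 4] -> [24, 21, 20] -> 3
  [-35, 0, 34] -> [0, 34] -> [34, 0] -> [34, 0] -> [34] -> 1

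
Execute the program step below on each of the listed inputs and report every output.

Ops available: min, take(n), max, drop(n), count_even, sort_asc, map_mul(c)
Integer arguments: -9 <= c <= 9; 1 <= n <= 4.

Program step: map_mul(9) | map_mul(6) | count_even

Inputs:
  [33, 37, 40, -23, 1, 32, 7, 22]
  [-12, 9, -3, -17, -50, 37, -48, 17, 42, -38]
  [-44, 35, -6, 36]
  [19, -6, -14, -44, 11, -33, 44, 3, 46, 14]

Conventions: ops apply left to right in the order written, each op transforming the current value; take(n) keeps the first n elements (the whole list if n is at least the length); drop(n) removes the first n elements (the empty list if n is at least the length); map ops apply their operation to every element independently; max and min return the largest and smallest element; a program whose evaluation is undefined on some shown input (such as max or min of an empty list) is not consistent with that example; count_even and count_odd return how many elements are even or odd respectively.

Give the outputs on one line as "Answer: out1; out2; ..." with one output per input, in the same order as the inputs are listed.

8; 10; 4; 10

Execution, op by op:
  [33, 37, 40, -23, 1, 32, 7, 22] -> [297, 333, 360, -207, 9, 288, 63, 198] -> [1782, 1998, 2160, -1242, 54, 1728, 378, 1188] -> 8
  [-12, 9, -3, -17, -50, 37, -48, 17, 42, -38] -> [-108, 81, -27, -153, -450, 333, -432, 153, 378, -342] -> [-648, 486, -162, -918, -2700, 1998, -2592, 918, 2268, -2052] -> 10
  [-44, 35, -6, 36] -> [-396, 315, -54, 324] -> [-2376, 1890, -324, 1944] -> 4
  [19, -6, -14, -44, 11, -33, 44, 3, 46, 14] -> [171, -54, -126, -396, 99, -297, 396, 27, 414, 126] -> [1026, -324, -756, -2376, 594, -1782, 2376, 162, 2484, 756] -> 10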